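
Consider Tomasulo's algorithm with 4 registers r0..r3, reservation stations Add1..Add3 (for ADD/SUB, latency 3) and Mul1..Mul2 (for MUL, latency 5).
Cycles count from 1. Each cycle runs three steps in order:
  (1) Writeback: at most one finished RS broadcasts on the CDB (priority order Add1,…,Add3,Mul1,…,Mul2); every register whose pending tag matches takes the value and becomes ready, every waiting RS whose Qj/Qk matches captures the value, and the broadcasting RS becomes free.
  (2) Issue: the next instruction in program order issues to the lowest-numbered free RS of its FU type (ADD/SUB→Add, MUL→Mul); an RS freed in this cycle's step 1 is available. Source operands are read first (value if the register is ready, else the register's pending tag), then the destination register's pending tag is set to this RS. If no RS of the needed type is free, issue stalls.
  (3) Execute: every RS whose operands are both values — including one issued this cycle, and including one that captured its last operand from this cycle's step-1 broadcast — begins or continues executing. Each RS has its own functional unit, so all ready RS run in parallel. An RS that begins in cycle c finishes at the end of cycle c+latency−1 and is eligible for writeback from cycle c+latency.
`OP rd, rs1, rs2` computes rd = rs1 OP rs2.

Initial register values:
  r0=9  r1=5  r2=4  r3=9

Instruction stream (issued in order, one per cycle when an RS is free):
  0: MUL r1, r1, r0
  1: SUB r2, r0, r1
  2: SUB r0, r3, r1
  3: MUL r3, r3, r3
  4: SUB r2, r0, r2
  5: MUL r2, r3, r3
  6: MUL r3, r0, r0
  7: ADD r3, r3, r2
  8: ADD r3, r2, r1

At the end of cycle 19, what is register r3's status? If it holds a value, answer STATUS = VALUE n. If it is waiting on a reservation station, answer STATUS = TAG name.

cycle 1: issue MUL r1<-Mul1 // r0:9,r1:Mul1,r2:4,r3:9
cycle 2: issue SUB r2<-Add1 // r0:9,r1:Mul1,r2:Add1,r3:9
cycle 3: issue SUB r0<-Add2 // r0:Add2,r1:Mul1,r2:Add1,r3:9
cycle 4: issue MUL r3<-Mul2 // r0:Add2,r1:Mul1,r2:Add1,r3:Mul2
cycle 5: issue SUB r2<-Add3 // r0:Add2,r1:Mul1,r2:Add3,r3:Mul2
cycle 6: CDB Mul1=45; issue MUL r2<-Mul1 // r0:Add2,r1:45,r2:Mul1,r3:Mul2
cycle 7: stall // r0:Add2,r1:45,r2:Mul1,r3:Mul2
cycle 8: stall // r0:Add2,r1:45,r2:Mul1,r3:Mul2
cycle 9: CDB Add1=-36; stall // r0:Add2,r1:45,r2:Mul1,r3:Mul2
cycle 10: CDB Add2=-36; stall // r0:-36,r1:45,r2:Mul1,r3:Mul2
cycle 11: CDB Mul2=81; issue MUL r3<-Mul2 // r0:-36,r1:45,r2:Mul1,r3:Mul2
cycle 12: issue ADD r3<-Add1 // r0:-36,r1:45,r2:Mul1,r3:Add1
cycle 13: CDB Add3=0; issue ADD r3<-Add2 // r0:-36,r1:45,r2:Mul1,r3:Add2
cycle 14: - // r0:-36,r1:45,r2:Mul1,r3:Add2
cycle 15: - // r0:-36,r1:45,r2:Mul1,r3:Add2
cycle 16: CDB Mul1=6561 // r0:-36,r1:45,r2:6561,r3:Add2
cycle 17: CDB Mul2=1296 // r0:-36,r1:45,r2:6561,r3:Add2
cycle 18: - // r0:-36,r1:45,r2:6561,r3:Add2
cycle 19: CDB Add2=6606 // r0:-36,r1:45,r2:6561,r3:6606

STATUS = VALUE 6606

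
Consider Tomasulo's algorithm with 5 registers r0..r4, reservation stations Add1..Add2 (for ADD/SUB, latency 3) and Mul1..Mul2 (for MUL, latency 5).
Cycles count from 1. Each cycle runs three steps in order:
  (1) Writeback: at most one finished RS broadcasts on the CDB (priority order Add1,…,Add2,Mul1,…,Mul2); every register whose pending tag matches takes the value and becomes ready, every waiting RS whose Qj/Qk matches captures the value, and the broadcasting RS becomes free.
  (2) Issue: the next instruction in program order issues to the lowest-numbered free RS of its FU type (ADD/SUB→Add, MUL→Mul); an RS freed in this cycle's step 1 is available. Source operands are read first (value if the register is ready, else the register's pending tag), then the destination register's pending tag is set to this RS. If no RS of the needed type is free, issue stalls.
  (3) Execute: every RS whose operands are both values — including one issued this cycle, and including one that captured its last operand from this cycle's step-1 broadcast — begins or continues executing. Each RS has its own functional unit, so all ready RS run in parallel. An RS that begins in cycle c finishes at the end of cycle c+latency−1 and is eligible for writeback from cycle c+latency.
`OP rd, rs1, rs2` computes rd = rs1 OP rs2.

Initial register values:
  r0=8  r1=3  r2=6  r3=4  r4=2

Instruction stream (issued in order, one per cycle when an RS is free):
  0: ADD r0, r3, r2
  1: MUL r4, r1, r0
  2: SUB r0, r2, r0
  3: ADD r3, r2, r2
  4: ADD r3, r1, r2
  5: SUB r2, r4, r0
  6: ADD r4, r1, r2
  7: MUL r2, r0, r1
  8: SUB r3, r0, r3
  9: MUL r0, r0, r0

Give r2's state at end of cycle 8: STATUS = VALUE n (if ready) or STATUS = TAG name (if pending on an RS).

  c1: issue ADD r0<-Add1  regs: r0:Add1,r1:3,r2:6,r3:4,r4:2
  c2: issue MUL r4<-Mul1  regs: r0:Add1,r1:3,r2:6,r3:4,r4:Mul1
  c3: issue SUB r0<-Add2  regs: r0:Add2,r1:3,r2:6,r3:4,r4:Mul1
  c4: CDB Add1=10; issue ADD r3<-Add1  regs: r0:Add2,r1:3,r2:6,r3:Add1,r4:Mul1
  c5: stall  regs: r0:Add2,r1:3,r2:6,r3:Add1,r4:Mul1
  c6: stall  regs: r0:Add2,r1:3,r2:6,r3:Add1,r4:Mul1
  c7: CDB Add1=12; issue ADD r3<-Add1  regs: r0:Add2,r1:3,r2:6,r3:Add1,r4:Mul1
  c8: CDB Add2=-4; issue SUB r2<-Add2  regs: r0:-4,r1:3,r2:Add2,r3:Add1,r4:Mul1

STATUS = TAG Add2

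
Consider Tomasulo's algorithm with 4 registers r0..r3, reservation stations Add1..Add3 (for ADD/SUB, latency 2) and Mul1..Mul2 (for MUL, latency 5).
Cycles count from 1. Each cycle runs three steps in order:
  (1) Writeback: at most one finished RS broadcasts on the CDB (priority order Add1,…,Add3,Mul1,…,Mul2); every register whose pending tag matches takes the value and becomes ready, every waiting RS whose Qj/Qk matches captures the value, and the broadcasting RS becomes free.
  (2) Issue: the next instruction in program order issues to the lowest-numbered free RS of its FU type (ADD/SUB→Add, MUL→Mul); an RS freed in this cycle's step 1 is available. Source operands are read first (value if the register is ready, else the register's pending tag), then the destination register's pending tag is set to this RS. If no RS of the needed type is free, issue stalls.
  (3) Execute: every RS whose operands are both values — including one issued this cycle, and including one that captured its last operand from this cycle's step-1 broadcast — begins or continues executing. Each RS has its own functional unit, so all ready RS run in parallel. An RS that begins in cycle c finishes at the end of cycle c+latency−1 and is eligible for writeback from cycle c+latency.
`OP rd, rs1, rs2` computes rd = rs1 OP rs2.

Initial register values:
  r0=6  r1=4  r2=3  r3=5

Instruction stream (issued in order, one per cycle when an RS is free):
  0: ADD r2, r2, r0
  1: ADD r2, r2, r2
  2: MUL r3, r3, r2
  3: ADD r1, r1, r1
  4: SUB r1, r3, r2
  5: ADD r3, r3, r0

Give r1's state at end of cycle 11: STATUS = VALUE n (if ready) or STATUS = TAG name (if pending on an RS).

STATUS = TAG Add2

c1: issue ADD r2<-Add1 | r0:6,r1:4,r2:Add1,r3:5
c2: issue ADD r2<-Add2 | r0:6,r1:4,r2:Add2,r3:5
c3: CDB Add1=9; issue MUL r3<-Mul1 | r0:6,r1:4,r2:Add2,r3:Mul1
c4: issue ADD r1<-Add1 | r0:6,r1:Add1,r2:Add2,r3:Mul1
c5: CDB Add2=18; issue SUB r1<-Add2 | r0:6,r1:Add2,r2:18,r3:Mul1
c6: CDB Add1=8; issue ADD r3<-Add1 | r0:6,r1:Add2,r2:18,r3:Add1
c7: - | r0:6,r1:Add2,r2:18,r3:Add1
c8: - | r0:6,r1:Add2,r2:18,r3:Add1
c9: - | r0:6,r1:Add2,r2:18,r3:Add1
c10: CDB Mul1=90 | r0:6,r1:Add2,r2:18,r3:Add1
c11: - | r0:6,r1:Add2,r2:18,r3:Add1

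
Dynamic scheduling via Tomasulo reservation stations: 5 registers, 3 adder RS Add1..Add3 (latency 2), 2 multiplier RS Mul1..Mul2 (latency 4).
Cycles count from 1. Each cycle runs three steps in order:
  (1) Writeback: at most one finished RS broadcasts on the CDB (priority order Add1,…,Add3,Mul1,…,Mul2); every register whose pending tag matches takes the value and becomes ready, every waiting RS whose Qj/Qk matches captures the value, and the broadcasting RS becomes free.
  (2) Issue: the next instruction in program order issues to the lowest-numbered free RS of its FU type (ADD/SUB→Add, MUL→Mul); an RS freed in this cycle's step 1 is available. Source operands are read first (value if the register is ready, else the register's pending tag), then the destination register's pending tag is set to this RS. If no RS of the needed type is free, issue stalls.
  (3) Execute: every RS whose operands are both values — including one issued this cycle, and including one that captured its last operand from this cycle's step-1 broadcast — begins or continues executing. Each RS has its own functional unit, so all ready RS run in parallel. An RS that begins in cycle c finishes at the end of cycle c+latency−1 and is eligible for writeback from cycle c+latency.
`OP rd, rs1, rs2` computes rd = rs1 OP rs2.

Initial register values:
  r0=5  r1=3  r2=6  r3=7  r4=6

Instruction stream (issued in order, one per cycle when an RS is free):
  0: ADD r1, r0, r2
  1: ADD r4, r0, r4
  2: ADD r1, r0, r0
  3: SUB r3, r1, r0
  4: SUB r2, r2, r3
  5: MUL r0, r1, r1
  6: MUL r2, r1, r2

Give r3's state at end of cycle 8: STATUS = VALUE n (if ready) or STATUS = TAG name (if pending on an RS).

c1: issue ADD r1<-Add1 | r0:5,r1:Add1,r2:6,r3:7,r4:6
c2: issue ADD r4<-Add2 | r0:5,r1:Add1,r2:6,r3:7,r4:Add2
c3: CDB Add1=11; issue ADD r1<-Add1 | r0:5,r1:Add1,r2:6,r3:7,r4:Add2
c4: CDB Add2=11; issue SUB r3<-Add2 | r0:5,r1:Add1,r2:6,r3:Add2,r4:11
c5: CDB Add1=10; issue SUB r2<-Add1 | r0:5,r1:10,r2:Add1,r3:Add2,r4:11
c6: issue MUL r0<-Mul1 | r0:Mul1,r1:10,r2:Add1,r3:Add2,r4:11
c7: CDB Add2=5; issue MUL r2<-Mul2 | r0:Mul1,r1:10,r2:Mul2,r3:5,r4:11
c8: - | r0:Mul1,r1:10,r2:Mul2,r3:5,r4:11

STATUS = VALUE 5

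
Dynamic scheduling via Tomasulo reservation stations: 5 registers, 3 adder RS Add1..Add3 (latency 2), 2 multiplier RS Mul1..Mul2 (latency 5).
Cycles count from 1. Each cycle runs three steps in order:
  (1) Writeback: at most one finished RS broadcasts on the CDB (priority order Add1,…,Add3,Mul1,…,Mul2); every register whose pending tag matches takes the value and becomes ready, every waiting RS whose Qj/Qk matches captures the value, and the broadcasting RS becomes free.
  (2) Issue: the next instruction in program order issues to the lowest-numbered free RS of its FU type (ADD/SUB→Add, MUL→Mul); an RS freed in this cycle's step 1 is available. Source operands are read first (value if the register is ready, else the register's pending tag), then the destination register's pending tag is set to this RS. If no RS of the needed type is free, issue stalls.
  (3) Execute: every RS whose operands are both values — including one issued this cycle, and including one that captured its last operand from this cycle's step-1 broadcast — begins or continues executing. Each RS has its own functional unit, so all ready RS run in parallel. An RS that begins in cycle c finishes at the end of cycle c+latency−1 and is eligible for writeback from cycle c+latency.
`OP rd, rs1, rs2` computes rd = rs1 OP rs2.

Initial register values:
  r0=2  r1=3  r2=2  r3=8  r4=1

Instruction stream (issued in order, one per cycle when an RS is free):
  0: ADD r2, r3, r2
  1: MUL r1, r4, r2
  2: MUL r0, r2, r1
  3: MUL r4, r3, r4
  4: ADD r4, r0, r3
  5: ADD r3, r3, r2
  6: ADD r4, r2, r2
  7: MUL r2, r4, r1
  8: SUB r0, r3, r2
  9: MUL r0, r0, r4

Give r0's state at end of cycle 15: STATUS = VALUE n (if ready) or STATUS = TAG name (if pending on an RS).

STATUS = TAG Add2

c1: issue ADD r2<-Add1 | r0:2,r1:3,r2:Add1,r3:8,r4:1
c2: issue MUL r1<-Mul1 | r0:2,r1:Mul1,r2:Add1,r3:8,r4:1
c3: CDB Add1=10; issue MUL r0<-Mul2 | r0:Mul2,r1:Mul1,r2:10,r3:8,r4:1
c4: stall | r0:Mul2,r1:Mul1,r2:10,r3:8,r4:1
c5: stall | r0:Mul2,r1:Mul1,r2:10,r3:8,r4:1
c6: stall | r0:Mul2,r1:Mul1,r2:10,r3:8,r4:1
c7: stall | r0:Mul2,r1:Mul1,r2:10,r3:8,r4:1
c8: CDB Mul1=10; issue MUL r4<-Mul1 | r0:Mul2,r1:10,r2:10,r3:8,r4:Mul1
c9: issue ADD r4<-Add1 | r0:Mul2,r1:10,r2:10,r3:8,r4:Add1
c10: issue ADD r3<-Add2 | r0:Mul2,r1:10,r2:10,r3:Add2,r4:Add1
c11: issue ADD r4<-Add3 | r0:Mul2,r1:10,r2:10,r3:Add2,r4:Add3
c12: CDB Add2=18; stall | r0:Mul2,r1:10,r2:10,r3:18,r4:Add3
c13: CDB Add3=20; stall | r0:Mul2,r1:10,r2:10,r3:18,r4:20
c14: CDB Mul1=8; issue MUL r2<-Mul1 | r0:Mul2,r1:10,r2:Mul1,r3:18,r4:20
c15: CDB Mul2=100; issue SUB r0<-Add2 | r0:Add2,r1:10,r2:Mul1,r3:18,r4:20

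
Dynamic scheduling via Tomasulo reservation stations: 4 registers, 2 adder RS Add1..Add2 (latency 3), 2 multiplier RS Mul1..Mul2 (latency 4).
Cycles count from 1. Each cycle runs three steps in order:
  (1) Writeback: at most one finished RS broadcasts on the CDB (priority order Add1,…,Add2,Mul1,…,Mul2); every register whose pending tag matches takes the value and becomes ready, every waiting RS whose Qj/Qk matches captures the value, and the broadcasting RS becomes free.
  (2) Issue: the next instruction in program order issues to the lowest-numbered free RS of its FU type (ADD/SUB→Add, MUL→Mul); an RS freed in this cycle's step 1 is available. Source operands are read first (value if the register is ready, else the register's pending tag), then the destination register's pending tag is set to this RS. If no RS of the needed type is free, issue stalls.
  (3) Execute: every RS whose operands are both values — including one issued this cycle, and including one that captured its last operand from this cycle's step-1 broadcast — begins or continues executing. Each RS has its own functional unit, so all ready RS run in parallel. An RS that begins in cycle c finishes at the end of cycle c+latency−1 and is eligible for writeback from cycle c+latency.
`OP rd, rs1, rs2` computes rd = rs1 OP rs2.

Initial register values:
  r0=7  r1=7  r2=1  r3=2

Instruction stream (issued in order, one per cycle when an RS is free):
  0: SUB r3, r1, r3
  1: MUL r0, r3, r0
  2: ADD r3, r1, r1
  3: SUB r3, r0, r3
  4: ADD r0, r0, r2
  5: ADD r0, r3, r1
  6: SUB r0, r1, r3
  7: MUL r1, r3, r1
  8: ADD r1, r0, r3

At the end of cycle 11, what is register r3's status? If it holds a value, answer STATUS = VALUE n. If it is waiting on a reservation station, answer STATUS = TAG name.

STATUS = VALUE 21

  c1: issue SUB r3<-Add1  regs: r0:7,r1:7,r2:1,r3:Add1
  c2: issue MUL r0<-Mul1  regs: r0:Mul1,r1:7,r2:1,r3:Add1
  c3: issue ADD r3<-Add2  regs: r0:Mul1,r1:7,r2:1,r3:Add2
  c4: CDB Add1=5; issue SUB r3<-Add1  regs: r0:Mul1,r1:7,r2:1,r3:Add1
  c5: stall  regs: r0:Mul1,r1:7,r2:1,r3:Add1
  c6: CDB Add2=14; issue ADD r0<-Add2  regs: r0:Add2,r1:7,r2:1,r3:Add1
  c7: stall  regs: r0:Add2,r1:7,r2:1,r3:Add1
  c8: CDB Mul1=35; stall  regs: r0:Add2,r1:7,r2:1,r3:Add1
  c9: stall  regs: r0:Add2,r1:7,r2:1,r3:Add1
  c10: stall  regs: r0:Add2,r1:7,r2:1,r3:Add1
  c11: CDB Add1=21; issue ADD r0<-Add1  regs: r0:Add1,r1:7,r2:1,r3:21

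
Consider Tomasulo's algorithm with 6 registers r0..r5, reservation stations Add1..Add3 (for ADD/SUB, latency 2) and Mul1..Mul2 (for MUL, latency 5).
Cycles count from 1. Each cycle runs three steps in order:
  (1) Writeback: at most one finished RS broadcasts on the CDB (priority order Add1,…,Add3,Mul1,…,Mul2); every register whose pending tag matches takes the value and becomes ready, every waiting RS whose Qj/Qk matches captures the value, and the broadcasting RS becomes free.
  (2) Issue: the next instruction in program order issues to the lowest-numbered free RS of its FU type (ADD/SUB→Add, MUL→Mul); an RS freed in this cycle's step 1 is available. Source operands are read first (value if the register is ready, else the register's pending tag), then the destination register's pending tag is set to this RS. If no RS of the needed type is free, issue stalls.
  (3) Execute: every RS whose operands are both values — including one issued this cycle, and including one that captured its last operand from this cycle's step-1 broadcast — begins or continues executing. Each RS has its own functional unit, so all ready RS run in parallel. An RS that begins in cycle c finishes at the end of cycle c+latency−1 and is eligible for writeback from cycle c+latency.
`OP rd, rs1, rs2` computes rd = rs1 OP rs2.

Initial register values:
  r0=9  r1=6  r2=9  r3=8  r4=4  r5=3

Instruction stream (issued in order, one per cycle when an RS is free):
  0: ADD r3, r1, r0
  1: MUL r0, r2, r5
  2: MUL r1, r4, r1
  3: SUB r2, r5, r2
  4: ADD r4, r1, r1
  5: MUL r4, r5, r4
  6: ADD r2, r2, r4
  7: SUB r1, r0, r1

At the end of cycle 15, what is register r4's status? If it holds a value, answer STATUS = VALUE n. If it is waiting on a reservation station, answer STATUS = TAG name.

  c1: issue ADD r3<-Add1  regs: r0:9,r1:6,r2:9,r3:Add1,r4:4,r5:3
  c2: issue MUL r0<-Mul1  regs: r0:Mul1,r1:6,r2:9,r3:Add1,r4:4,r5:3
  c3: CDB Add1=15; issue MUL r1<-Mul2  regs: r0:Mul1,r1:Mul2,r2:9,r3:15,r4:4,r5:3
  c4: issue SUB r2<-Add1  regs: r0:Mul1,r1:Mul2,r2:Add1,r3:15,r4:4,r5:3
  c5: issue ADD r4<-Add2  regs: r0:Mul1,r1:Mul2,r2:Add1,r3:15,r4:Add2,r5:3
  c6: CDB Add1=-6; stall  regs: r0:Mul1,r1:Mul2,r2:-6,r3:15,r4:Add2,r5:3
  c7: CDB Mul1=27; issue MUL r4<-Mul1  regs: r0:27,r1:Mul2,r2:-6,r3:15,r4:Mul1,r5:3
  c8: CDB Mul2=24; issue ADD r2<-Add1  regs: r0:27,r1:24,r2:Add1,r3:15,r4:Mul1,r5:3
  c9: issue SUB r1<-Add3  regs: r0:27,r1:Add3,r2:Add1,r3:15,r4:Mul1,r5:3
  c10: CDB Add2=48  regs: r0:27,r1:Add3,r2:Add1,r3:15,r4:Mul1,r5:3
  c11: CDB Add3=3  regs: r0:27,r1:3,r2:Add1,r3:15,r4:Mul1,r5:3
  c12: -  regs: r0:27,r1:3,r2:Add1,r3:15,r4:Mul1,r5:3
  c13: -  regs: r0:27,r1:3,r2:Add1,r3:15,r4:Mul1,r5:3
  c14: -  regs: r0:27,r1:3,r2:Add1,r3:15,r4:Mul1,r5:3
  c15: CDB Mul1=144  regs: r0:27,r1:3,r2:Add1,r3:15,r4:144,r5:3

STATUS = VALUE 144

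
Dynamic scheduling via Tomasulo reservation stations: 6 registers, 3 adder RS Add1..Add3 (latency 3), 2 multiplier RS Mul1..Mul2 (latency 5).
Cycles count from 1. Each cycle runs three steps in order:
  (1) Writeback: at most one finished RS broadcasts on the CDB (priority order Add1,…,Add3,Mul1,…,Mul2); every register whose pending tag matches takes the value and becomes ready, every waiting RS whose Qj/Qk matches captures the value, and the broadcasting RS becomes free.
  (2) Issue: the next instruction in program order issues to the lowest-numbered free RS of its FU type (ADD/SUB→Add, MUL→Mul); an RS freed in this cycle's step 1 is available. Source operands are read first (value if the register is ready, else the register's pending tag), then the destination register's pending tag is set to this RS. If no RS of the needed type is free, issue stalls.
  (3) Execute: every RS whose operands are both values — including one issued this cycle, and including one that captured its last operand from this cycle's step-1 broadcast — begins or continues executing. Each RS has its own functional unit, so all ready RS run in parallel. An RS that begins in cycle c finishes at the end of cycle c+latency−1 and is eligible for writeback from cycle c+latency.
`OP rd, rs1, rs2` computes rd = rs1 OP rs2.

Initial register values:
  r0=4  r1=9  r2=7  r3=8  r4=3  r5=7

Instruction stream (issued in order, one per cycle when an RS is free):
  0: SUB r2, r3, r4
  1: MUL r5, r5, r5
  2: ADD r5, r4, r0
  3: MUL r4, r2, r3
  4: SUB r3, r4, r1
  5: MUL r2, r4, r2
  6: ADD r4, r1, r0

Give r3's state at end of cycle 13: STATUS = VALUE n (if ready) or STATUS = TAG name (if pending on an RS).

STATUS = VALUE 31

cycle 1: issue SUB r2<-Add1 // r0:4,r1:9,r2:Add1,r3:8,r4:3,r5:7
cycle 2: issue MUL r5<-Mul1 // r0:4,r1:9,r2:Add1,r3:8,r4:3,r5:Mul1
cycle 3: issue ADD r5<-Add2 // r0:4,r1:9,r2:Add1,r3:8,r4:3,r5:Add2
cycle 4: CDB Add1=5; issue MUL r4<-Mul2 // r0:4,r1:9,r2:5,r3:8,r4:Mul2,r5:Add2
cycle 5: issue SUB r3<-Add1 // r0:4,r1:9,r2:5,r3:Add1,r4:Mul2,r5:Add2
cycle 6: CDB Add2=7; stall // r0:4,r1:9,r2:5,r3:Add1,r4:Mul2,r5:7
cycle 7: CDB Mul1=49; issue MUL r2<-Mul1 // r0:4,r1:9,r2:Mul1,r3:Add1,r4:Mul2,r5:7
cycle 8: issue ADD r4<-Add2 // r0:4,r1:9,r2:Mul1,r3:Add1,r4:Add2,r5:7
cycle 9: CDB Mul2=40 // r0:4,r1:9,r2:Mul1,r3:Add1,r4:Add2,r5:7
cycle 10: - // r0:4,r1:9,r2:Mul1,r3:Add1,r4:Add2,r5:7
cycle 11: CDB Add2=13 // r0:4,r1:9,r2:Mul1,r3:Add1,r4:13,r5:7
cycle 12: CDB Add1=31 // r0:4,r1:9,r2:Mul1,r3:31,r4:13,r5:7
cycle 13: - // r0:4,r1:9,r2:Mul1,r3:31,r4:13,r5:7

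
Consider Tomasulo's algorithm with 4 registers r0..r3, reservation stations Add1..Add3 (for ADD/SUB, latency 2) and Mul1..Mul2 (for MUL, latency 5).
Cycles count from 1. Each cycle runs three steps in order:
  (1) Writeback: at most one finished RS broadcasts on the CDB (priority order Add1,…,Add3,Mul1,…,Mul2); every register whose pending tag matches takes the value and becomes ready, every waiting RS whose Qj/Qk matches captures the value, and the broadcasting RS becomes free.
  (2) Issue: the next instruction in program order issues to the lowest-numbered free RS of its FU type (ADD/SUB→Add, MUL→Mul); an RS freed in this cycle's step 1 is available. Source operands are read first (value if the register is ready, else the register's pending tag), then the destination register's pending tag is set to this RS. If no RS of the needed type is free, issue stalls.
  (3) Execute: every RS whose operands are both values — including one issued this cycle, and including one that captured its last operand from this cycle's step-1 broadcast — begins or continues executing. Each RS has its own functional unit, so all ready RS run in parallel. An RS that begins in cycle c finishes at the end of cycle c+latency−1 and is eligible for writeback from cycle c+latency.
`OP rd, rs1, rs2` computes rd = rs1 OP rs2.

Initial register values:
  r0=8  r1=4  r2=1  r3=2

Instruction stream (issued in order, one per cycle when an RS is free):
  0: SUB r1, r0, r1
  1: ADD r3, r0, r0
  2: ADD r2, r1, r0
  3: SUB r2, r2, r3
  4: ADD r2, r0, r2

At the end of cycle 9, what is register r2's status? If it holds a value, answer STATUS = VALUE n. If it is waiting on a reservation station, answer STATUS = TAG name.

STATUS = VALUE 4

  c1: issue SUB r1<-Add1  regs: r0:8,r1:Add1,r2:1,r3:2
  c2: issue ADD r3<-Add2  regs: r0:8,r1:Add1,r2:1,r3:Add2
  c3: CDB Add1=4; issue ADD r2<-Add1  regs: r0:8,r1:4,r2:Add1,r3:Add2
  c4: CDB Add2=16; issue SUB r2<-Add2  regs: r0:8,r1:4,r2:Add2,r3:16
  c5: CDB Add1=12; issue ADD r2<-Add1  regs: r0:8,r1:4,r2:Add1,r3:16
  c6: -  regs: r0:8,r1:4,r2:Add1,r3:16
  c7: CDB Add2=-4  regs: r0:8,r1:4,r2:Add1,r3:16
  c8: -  regs: r0:8,r1:4,r2:Add1,r3:16
  c9: CDB Add1=4  regs: r0:8,r1:4,r2:4,r3:16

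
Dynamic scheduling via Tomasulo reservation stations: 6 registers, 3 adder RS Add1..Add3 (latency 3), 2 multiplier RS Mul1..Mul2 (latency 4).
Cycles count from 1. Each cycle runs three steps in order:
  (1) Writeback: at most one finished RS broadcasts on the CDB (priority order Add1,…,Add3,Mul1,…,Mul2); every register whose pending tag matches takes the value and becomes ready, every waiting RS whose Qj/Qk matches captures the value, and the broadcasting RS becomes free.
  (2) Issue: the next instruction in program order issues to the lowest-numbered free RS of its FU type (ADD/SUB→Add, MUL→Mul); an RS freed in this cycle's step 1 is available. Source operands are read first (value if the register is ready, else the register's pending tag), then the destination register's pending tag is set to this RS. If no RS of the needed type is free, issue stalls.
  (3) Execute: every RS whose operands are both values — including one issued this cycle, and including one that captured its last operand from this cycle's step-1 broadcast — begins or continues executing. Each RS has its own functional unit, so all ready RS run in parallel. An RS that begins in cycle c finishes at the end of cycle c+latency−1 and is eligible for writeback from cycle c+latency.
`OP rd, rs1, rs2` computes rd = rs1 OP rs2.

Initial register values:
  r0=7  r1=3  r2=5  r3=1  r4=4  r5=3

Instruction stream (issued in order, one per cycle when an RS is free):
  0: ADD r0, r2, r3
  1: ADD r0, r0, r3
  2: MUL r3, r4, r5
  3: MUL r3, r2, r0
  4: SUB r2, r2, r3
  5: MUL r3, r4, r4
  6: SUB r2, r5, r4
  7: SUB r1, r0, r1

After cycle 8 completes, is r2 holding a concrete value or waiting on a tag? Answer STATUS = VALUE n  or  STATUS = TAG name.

STATUS = TAG Add1

  c1: issue ADD r0<-Add1  regs: r0:Add1,r1:3,r2:5,r3:1,r4:4,r5:3
  c2: issue ADD r0<-Add2  regs: r0:Add2,r1:3,r2:5,r3:1,r4:4,r5:3
  c3: issue MUL r3<-Mul1  regs: r0:Add2,r1:3,r2:5,r3:Mul1,r4:4,r5:3
  c4: CDB Add1=6; issue MUL r3<-Mul2  regs: r0:Add2,r1:3,r2:5,r3:Mul2,r4:4,r5:3
  c5: issue SUB r2<-Add1  regs: r0:Add2,r1:3,r2:Add1,r3:Mul2,r4:4,r5:3
  c6: stall  regs: r0:Add2,r1:3,r2:Add1,r3:Mul2,r4:4,r5:3
  c7: CDB Add2=7; stall  regs: r0:7,r1:3,r2:Add1,r3:Mul2,r4:4,r5:3
  c8: CDB Mul1=12; issue MUL r3<-Mul1  regs: r0:7,r1:3,r2:Add1,r3:Mul1,r4:4,r5:3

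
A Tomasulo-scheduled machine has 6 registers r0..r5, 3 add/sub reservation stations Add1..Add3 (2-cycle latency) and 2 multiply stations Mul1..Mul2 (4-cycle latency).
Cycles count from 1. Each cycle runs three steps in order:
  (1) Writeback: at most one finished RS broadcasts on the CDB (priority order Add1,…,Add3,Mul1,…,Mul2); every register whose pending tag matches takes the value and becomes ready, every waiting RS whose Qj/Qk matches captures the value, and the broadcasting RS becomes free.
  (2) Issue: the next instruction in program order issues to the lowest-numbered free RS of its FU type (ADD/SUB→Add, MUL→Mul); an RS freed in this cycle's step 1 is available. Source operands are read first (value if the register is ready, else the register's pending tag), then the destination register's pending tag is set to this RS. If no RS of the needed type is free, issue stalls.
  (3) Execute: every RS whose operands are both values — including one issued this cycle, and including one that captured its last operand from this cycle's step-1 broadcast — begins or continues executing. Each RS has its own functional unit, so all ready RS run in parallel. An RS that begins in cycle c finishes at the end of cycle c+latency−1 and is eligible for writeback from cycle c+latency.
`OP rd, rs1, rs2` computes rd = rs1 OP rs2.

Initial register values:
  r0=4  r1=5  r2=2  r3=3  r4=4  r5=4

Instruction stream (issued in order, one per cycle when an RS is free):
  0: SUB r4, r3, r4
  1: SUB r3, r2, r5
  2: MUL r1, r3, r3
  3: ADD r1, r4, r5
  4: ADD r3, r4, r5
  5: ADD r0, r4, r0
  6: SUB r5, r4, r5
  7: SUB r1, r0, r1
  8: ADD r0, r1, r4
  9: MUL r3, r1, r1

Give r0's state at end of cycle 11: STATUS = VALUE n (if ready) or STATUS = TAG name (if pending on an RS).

STATUS = TAG Add2

  c1: issue SUB r4<-Add1  regs: r0:4,r1:5,r2:2,r3:3,r4:Add1,r5:4
  c2: issue SUB r3<-Add2  regs: r0:4,r1:5,r2:2,r3:Add2,r4:Add1,r5:4
  c3: CDB Add1=-1; issue MUL r1<-Mul1  regs: r0:4,r1:Mul1,r2:2,r3:Add2,r4:-1,r5:4
  c4: CDB Add2=-2; issue ADD r1<-Add1  regs: r0:4,r1:Add1,r2:2,r3:-2,r4:-1,r5:4
  c5: issue ADD r3<-Add2  regs: r0:4,r1:Add1,r2:2,r3:Add2,r4:-1,r5:4
  c6: CDB Add1=3; issue ADD r0<-Add1  regs: r0:Add1,r1:3,r2:2,r3:Add2,r4:-1,r5:4
  c7: CDB Add2=3; issue SUB r5<-Add2  regs: r0:Add1,r1:3,r2:2,r3:3,r4:-1,r5:Add2
  c8: CDB Add1=3; issue SUB r1<-Add1  regs: r0:3,r1:Add1,r2:2,r3:3,r4:-1,r5:Add2
  c9: CDB Add2=-5; issue ADD r0<-Add2  regs: r0:Add2,r1:Add1,r2:2,r3:3,r4:-1,r5:-5
  c10: CDB Add1=0; issue MUL r3<-Mul2  regs: r0:Add2,r1:0,r2:2,r3:Mul2,r4:-1,r5:-5
  c11: CDB Mul1=4  regs: r0:Add2,r1:0,r2:2,r3:Mul2,r4:-1,r5:-5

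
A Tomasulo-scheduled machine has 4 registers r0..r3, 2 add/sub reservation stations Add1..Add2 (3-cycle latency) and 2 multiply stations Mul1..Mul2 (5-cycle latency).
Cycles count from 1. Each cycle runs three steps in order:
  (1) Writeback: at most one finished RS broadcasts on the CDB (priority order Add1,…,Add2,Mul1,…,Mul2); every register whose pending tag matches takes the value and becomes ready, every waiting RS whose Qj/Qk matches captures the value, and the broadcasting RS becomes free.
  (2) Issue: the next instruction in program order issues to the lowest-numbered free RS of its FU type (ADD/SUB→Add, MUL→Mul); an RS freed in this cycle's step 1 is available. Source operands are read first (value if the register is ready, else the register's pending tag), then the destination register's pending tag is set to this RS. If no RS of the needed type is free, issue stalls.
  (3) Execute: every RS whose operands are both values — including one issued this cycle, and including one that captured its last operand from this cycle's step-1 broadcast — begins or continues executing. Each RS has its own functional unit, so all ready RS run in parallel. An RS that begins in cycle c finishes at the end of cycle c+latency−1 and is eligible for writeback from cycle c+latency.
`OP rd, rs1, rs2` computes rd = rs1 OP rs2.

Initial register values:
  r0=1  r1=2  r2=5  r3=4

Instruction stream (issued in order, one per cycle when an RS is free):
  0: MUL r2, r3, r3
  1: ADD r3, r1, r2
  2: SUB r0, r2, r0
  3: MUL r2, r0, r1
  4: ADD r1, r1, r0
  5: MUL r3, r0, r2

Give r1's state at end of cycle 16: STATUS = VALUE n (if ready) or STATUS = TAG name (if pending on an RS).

STATUS = VALUE 17

c1: issue MUL r2<-Mul1 | r0:1,r1:2,r2:Mul1,r3:4
c2: issue ADD r3<-Add1 | r0:1,r1:2,r2:Mul1,r3:Add1
c3: issue SUB r0<-Add2 | r0:Add2,r1:2,r2:Mul1,r3:Add1
c4: issue MUL r2<-Mul2 | r0:Add2,r1:2,r2:Mul2,r3:Add1
c5: stall | r0:Add2,r1:2,r2:Mul2,r3:Add1
c6: CDB Mul1=16; stall | r0:Add2,r1:2,r2:Mul2,r3:Add1
c7: stall | r0:Add2,r1:2,r2:Mul2,r3:Add1
c8: stall | r0:Add2,r1:2,r2:Mul2,r3:Add1
c9: CDB Add1=18; issue ADD r1<-Add1 | r0:Add2,r1:Add1,r2:Mul2,r3:18
c10: CDB Add2=15; issue MUL r3<-Mul1 | r0:15,r1:Add1,r2:Mul2,r3:Mul1
c11: - | r0:15,r1:Add1,r2:Mul2,r3:Mul1
c12: - | r0:15,r1:Add1,r2:Mul2,r3:Mul1
c13: CDB Add1=17 | r0:15,r1:17,r2:Mul2,r3:Mul1
c14: - | r0:15,r1:17,r2:Mul2,r3:Mul1
c15: CDB Mul2=30 | r0:15,r1:17,r2:30,r3:Mul1
c16: - | r0:15,r1:17,r2:30,r3:Mul1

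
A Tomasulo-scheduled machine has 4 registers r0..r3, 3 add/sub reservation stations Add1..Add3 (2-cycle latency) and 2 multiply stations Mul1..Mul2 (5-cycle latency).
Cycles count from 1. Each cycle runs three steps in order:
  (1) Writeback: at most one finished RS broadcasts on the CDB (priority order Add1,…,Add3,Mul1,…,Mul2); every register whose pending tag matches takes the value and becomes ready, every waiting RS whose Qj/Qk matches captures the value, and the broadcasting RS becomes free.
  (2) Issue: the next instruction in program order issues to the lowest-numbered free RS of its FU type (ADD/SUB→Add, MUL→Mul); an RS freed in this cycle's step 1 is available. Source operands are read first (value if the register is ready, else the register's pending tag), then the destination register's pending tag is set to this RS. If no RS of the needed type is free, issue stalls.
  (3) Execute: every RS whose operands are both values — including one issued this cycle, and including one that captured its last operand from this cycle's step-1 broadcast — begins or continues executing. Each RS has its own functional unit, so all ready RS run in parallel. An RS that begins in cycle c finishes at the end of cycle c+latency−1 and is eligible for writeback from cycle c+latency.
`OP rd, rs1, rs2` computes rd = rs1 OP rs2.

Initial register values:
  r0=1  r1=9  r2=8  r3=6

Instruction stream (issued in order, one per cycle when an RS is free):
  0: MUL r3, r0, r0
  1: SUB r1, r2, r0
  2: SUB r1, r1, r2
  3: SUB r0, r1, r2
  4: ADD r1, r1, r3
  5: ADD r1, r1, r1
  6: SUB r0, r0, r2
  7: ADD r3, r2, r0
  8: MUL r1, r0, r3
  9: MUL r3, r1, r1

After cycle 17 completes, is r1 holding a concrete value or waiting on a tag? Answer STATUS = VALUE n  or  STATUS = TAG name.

STATUS = VALUE 153

  c1: issue MUL r3<-Mul1  regs: r0:1,r1:9,r2:8,r3:Mul1
  c2: issue SUB r1<-Add1  regs: r0:1,r1:Add1,r2:8,r3:Mul1
  c3: issue SUB r1<-Add2  regs: r0:1,r1:Add2,r2:8,r3:Mul1
  c4: CDB Add1=7; issue SUB r0<-Add1  regs: r0:Add1,r1:Add2,r2:8,r3:Mul1
  c5: issue ADD r1<-Add3  regs: r0:Add1,r1:Add3,r2:8,r3:Mul1
  c6: CDB Add2=-1; issue ADD r1<-Add2  regs: r0:Add1,r1:Add2,r2:8,r3:Mul1
  c7: CDB Mul1=1; stall  regs: r0:Add1,r1:Add2,r2:8,r3:1
  c8: CDB Add1=-9; issue SUB r0<-Add1  regs: r0:Add1,r1:Add2,r2:8,r3:1
  c9: CDB Add3=0; issue ADD r3<-Add3  regs: r0:Add1,r1:Add2,r2:8,r3:Add3
  c10: CDB Add1=-17; issue MUL r1<-Mul1  regs: r0:-17,r1:Mul1,r2:8,r3:Add3
  c11: CDB Add2=0; issue MUL r3<-Mul2  regs: r0:-17,r1:Mul1,r2:8,r3:Mul2
  c12: CDB Add3=-9  regs: r0:-17,r1:Mul1,r2:8,r3:Mul2
  c13: -  regs: r0:-17,r1:Mul1,r2:8,r3:Mul2
  c14: -  regs: r0:-17,r1:Mul1,r2:8,r3:Mul2
  c15: -  regs: r0:-17,r1:Mul1,r2:8,r3:Mul2
  c16: -  regs: r0:-17,r1:Mul1,r2:8,r3:Mul2
  c17: CDB Mul1=153  regs: r0:-17,r1:153,r2:8,r3:Mul2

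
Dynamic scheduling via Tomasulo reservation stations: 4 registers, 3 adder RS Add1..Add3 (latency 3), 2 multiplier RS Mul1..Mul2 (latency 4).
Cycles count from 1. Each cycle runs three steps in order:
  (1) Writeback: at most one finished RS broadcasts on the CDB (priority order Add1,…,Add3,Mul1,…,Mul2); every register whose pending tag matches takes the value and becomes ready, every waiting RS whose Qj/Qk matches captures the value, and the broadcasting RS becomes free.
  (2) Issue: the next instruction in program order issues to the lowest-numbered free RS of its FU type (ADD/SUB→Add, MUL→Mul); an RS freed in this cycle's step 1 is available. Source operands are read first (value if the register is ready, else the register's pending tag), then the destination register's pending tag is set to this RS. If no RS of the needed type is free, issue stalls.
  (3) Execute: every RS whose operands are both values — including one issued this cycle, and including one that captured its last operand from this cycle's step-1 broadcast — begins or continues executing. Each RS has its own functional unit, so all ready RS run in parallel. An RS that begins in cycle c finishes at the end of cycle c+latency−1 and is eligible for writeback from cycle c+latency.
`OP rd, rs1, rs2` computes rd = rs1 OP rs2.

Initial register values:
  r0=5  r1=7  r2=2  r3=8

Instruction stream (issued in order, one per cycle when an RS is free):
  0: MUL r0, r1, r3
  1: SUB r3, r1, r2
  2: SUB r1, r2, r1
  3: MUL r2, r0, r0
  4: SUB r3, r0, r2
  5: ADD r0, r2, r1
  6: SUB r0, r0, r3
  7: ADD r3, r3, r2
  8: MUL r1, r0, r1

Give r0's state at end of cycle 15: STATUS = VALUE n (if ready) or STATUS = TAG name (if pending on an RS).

STATUS = TAG Add3

c1: issue MUL r0<-Mul1 | r0:Mul1,r1:7,r2:2,r3:8
c2: issue SUB r3<-Add1 | r0:Mul1,r1:7,r2:2,r3:Add1
c3: issue SUB r1<-Add2 | r0:Mul1,r1:Add2,r2:2,r3:Add1
c4: issue MUL r2<-Mul2 | r0:Mul1,r1:Add2,r2:Mul2,r3:Add1
c5: CDB Add1=5; issue SUB r3<-Add1 | r0:Mul1,r1:Add2,r2:Mul2,r3:Add1
c6: CDB Add2=-5; issue ADD r0<-Add2 | r0:Add2,r1:-5,r2:Mul2,r3:Add1
c7: CDB Mul1=56; issue SUB r0<-Add3 | r0:Add3,r1:-5,r2:Mul2,r3:Add1
c8: stall | r0:Add3,r1:-5,r2:Mul2,r3:Add1
c9: stall | r0:Add3,r1:-5,r2:Mul2,r3:Add1
c10: stall | r0:Add3,r1:-5,r2:Mul2,r3:Add1
c11: CDB Mul2=3136; stall | r0:Add3,r1:-5,r2:3136,r3:Add1
c12: stall | r0:Add3,r1:-5,r2:3136,r3:Add1
c13: stall | r0:Add3,r1:-5,r2:3136,r3:Add1
c14: CDB Add1=-3080; issue ADD r3<-Add1 | r0:Add3,r1:-5,r2:3136,r3:Add1
c15: CDB Add2=3131; issue MUL r1<-Mul1 | r0:Add3,r1:Mul1,r2:3136,r3:Add1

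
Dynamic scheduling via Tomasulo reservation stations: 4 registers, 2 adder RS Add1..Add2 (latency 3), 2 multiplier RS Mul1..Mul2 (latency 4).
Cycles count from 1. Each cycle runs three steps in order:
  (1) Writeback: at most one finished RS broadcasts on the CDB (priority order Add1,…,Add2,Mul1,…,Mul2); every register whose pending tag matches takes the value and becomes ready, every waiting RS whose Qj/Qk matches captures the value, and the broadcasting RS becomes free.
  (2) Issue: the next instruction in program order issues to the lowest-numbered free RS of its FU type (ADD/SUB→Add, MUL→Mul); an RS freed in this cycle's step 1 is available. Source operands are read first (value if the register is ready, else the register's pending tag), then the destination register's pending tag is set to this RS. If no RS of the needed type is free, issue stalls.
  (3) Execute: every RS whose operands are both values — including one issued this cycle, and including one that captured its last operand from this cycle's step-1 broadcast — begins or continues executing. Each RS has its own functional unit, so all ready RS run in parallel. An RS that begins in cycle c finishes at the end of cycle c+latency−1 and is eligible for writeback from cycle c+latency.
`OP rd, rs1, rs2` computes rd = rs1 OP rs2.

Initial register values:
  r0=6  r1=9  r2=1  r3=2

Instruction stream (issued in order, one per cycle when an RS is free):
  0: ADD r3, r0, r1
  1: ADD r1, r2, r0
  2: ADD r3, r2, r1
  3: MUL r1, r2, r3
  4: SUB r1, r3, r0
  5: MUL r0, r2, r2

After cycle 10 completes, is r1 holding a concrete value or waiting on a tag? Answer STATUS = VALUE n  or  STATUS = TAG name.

  c1: issue ADD r3<-Add1  regs: r0:6,r1:9,r2:1,r3:Add1
  c2: issue ADD r1<-Add2  regs: r0:6,r1:Add2,r2:1,r3:Add1
  c3: stall  regs: r0:6,r1:Add2,r2:1,r3:Add1
  c4: CDB Add1=15; issue ADD r3<-Add1  regs: r0:6,r1:Add2,r2:1,r3:Add1
  c5: CDB Add2=7; issue MUL r1<-Mul1  regs: r0:6,r1:Mul1,r2:1,r3:Add1
  c6: issue SUB r1<-Add2  regs: r0:6,r1:Add2,r2:1,r3:Add1
  c7: issue MUL r0<-Mul2  regs: r0:Mul2,r1:Add2,r2:1,r3:Add1
  c8: CDB Add1=8  regs: r0:Mul2,r1:Add2,r2:1,r3:8
  c9: -  regs: r0:Mul2,r1:Add2,r2:1,r3:8
  c10: -  regs: r0:Mul2,r1:Add2,r2:1,r3:8

STATUS = TAG Add2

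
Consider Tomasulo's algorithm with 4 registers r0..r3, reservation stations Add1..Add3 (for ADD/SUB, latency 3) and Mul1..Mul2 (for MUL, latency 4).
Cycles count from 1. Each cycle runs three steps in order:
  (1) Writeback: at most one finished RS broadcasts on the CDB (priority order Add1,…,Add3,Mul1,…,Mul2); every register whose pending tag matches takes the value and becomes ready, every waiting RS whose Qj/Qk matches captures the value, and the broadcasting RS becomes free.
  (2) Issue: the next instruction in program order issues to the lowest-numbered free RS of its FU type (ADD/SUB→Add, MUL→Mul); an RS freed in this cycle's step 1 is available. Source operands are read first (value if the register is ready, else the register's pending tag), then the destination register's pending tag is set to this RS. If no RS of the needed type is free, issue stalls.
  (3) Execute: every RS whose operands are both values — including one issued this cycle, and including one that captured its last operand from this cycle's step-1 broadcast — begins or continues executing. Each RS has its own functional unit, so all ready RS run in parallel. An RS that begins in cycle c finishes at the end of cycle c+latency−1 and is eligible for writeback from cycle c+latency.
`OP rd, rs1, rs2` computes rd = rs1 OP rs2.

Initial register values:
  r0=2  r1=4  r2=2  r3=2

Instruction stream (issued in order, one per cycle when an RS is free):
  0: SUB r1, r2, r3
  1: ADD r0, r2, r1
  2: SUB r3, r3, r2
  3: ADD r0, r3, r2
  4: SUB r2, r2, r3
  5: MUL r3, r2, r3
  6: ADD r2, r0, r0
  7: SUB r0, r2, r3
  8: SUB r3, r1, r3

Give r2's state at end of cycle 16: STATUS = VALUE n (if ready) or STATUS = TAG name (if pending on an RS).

STATUS = VALUE 4

cycle 1: issue SUB r1<-Add1 // r0:2,r1:Add1,r2:2,r3:2
cycle 2: issue ADD r0<-Add2 // r0:Add2,r1:Add1,r2:2,r3:2
cycle 3: issue SUB r3<-Add3 // r0:Add2,r1:Add1,r2:2,r3:Add3
cycle 4: CDB Add1=0; issue ADD r0<-Add1 // r0:Add1,r1:0,r2:2,r3:Add3
cycle 5: stall // r0:Add1,r1:0,r2:2,r3:Add3
cycle 6: CDB Add3=0; issue SUB r2<-Add3 // r0:Add1,r1:0,r2:Add3,r3:0
cycle 7: CDB Add2=2; issue MUL r3<-Mul1 // r0:Add1,r1:0,r2:Add3,r3:Mul1
cycle 8: issue ADD r2<-Add2 // r0:Add1,r1:0,r2:Add2,r3:Mul1
cycle 9: CDB Add1=2; issue SUB r0<-Add1 // r0:Add1,r1:0,r2:Add2,r3:Mul1
cycle 10: CDB Add3=2; issue SUB r3<-Add3 // r0:Add1,r1:0,r2:Add2,r3:Add3
cycle 11: - // r0:Add1,r1:0,r2:Add2,r3:Add3
cycle 12: CDB Add2=4 // r0:Add1,r1:0,r2:4,r3:Add3
cycle 13: - // r0:Add1,r1:0,r2:4,r3:Add3
cycle 14: CDB Mul1=0 // r0:Add1,r1:0,r2:4,r3:Add3
cycle 15: - // r0:Add1,r1:0,r2:4,r3:Add3
cycle 16: - // r0:Add1,r1:0,r2:4,r3:Add3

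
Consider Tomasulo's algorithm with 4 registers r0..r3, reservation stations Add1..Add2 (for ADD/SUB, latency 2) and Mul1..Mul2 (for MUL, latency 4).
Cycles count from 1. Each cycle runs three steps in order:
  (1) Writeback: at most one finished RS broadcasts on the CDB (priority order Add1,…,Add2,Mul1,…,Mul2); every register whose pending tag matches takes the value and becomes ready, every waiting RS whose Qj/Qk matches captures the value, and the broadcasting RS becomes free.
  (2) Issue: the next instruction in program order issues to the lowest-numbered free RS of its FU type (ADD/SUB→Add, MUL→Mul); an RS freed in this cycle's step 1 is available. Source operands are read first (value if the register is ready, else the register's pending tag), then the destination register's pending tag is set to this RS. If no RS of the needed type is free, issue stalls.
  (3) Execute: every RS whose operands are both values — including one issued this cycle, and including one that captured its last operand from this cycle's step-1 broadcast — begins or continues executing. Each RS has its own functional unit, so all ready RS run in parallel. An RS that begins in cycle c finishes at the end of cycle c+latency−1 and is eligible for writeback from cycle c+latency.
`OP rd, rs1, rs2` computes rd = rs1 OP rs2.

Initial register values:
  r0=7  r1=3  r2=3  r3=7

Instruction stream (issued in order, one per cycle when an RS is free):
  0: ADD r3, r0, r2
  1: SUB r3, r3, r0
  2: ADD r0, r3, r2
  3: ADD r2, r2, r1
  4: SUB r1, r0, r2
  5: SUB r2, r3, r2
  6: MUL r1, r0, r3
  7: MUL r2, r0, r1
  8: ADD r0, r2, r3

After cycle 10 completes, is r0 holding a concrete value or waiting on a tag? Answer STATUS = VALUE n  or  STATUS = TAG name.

STATUS = VALUE 6

c1: issue ADD r3<-Add1 | r0:7,r1:3,r2:3,r3:Add1
c2: issue SUB r3<-Add2 | r0:7,r1:3,r2:3,r3:Add2
c3: CDB Add1=10; issue ADD r0<-Add1 | r0:Add1,r1:3,r2:3,r3:Add2
c4: stall | r0:Add1,r1:3,r2:3,r3:Add2
c5: CDB Add2=3; issue ADD r2<-Add2 | r0:Add1,r1:3,r2:Add2,r3:3
c6: stall | r0:Add1,r1:3,r2:Add2,r3:3
c7: CDB Add1=6; issue SUB r1<-Add1 | r0:6,r1:Add1,r2:Add2,r3:3
c8: CDB Add2=6; issue SUB r2<-Add2 | r0:6,r1:Add1,r2:Add2,r3:3
c9: issue MUL r1<-Mul1 | r0:6,r1:Mul1,r2:Add2,r3:3
c10: CDB Add1=0; issue MUL r2<-Mul2 | r0:6,r1:Mul1,r2:Mul2,r3:3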